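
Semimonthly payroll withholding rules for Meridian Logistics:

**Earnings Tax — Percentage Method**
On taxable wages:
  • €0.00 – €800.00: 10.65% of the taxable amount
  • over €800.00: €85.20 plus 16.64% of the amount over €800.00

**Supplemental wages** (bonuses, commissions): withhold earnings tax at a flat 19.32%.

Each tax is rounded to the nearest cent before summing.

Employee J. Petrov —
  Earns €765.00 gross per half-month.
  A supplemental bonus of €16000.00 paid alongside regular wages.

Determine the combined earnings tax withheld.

Earnings Tax: taxable = €765.00
  10.65% × €765.00 = €81.47
Supplemental (19.32% flat on bonus): 19.32% × €16000.00 = €3091.20
Total earnings tax: €81.47 + €3091.20 = €3172.67

€3172.67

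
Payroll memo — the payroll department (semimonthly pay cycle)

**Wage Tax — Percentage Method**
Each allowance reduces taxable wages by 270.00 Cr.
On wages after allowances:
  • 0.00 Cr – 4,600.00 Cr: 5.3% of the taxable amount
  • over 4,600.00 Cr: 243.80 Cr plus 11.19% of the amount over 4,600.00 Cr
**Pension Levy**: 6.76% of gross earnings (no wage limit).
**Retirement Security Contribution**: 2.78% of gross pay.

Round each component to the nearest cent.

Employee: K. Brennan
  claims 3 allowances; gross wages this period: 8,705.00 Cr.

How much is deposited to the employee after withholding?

7,262.03 Cr

Wage Tax: taxable = 8,705.00 Cr − 3×270.00 Cr = 7,895.00 Cr
  243.80 Cr + 11.19% × (7,895.00 Cr − 4,600.00 Cr) = 243.80 Cr + 11.19% × 3,295.00 Cr = 612.51 Cr
Pension Levy: 6.76% × 8,705.00 Cr = 588.46 Cr
Retirement Security Contribution: 2.78% × 8,705.00 Cr = 242.00 Cr
Total withheld: 612.51 Cr + 588.46 Cr + 242.00 Cr = 1,442.97 Cr
Net pay: 8,705.00 Cr − 1,442.97 Cr = 7,262.03 Cr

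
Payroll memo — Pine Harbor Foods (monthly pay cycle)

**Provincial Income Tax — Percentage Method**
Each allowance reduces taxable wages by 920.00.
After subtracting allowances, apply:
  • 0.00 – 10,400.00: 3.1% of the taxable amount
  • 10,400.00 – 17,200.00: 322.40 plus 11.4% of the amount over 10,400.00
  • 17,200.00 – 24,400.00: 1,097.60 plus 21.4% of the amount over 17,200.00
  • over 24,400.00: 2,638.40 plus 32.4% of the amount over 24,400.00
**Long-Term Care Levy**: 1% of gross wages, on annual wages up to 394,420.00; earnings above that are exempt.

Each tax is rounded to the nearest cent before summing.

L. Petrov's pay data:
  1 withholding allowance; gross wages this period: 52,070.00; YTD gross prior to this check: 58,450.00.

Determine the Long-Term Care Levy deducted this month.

520.70

Long-Term Care Levy: 1% × 52,070.00 = 520.70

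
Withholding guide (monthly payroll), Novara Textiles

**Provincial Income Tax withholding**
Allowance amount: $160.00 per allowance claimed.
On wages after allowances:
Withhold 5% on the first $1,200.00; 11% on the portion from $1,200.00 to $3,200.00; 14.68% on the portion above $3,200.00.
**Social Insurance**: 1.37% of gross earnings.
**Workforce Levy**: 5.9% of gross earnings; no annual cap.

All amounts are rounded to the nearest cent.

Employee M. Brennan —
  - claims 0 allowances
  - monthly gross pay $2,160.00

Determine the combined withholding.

Provincial Income Tax: taxable = $2,160.00
  $60.00 + 11% × ($2,160.00 − $1,200.00) = $60.00 + 11% × $960.00 = $165.60
Social Insurance: 1.37% × $2,160.00 = $29.59
Workforce Levy: 5.9% × $2,160.00 = $127.44
Total: $165.60 + $29.59 + $127.44 = $322.63

$322.63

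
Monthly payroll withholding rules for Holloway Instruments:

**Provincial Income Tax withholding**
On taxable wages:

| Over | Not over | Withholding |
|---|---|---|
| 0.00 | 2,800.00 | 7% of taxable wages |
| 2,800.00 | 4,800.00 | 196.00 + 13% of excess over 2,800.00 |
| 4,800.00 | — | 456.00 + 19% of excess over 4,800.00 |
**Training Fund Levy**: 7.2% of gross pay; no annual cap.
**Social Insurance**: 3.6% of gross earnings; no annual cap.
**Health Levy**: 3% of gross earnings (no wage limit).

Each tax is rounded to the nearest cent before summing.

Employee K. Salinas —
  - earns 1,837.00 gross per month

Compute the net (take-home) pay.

Provincial Income Tax: taxable = 1,837.00
  7% × 1,837.00 = 128.59
Training Fund Levy: 7.2% × 1,837.00 = 132.26
Social Insurance: 3.6% × 1,837.00 = 66.13
Health Levy: 3% × 1,837.00 = 55.11
Total withheld: 128.59 + 132.26 + 66.13 + 55.11 = 382.09
Net pay: 1,837.00 − 382.09 = 1,454.91

1,454.91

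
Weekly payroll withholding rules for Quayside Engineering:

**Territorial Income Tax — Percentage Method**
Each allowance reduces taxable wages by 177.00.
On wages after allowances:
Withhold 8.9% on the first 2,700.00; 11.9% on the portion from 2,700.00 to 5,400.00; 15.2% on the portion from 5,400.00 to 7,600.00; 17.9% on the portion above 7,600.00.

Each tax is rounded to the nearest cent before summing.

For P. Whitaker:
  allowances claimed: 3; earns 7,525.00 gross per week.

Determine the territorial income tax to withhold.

803.89

Territorial Income Tax: taxable = 7,525.00 − 3×177.00 = 6,994.00
  561.60 + 15.2% × (6,994.00 − 5,400.00) = 561.60 + 15.2% × 1,594.00 = 803.89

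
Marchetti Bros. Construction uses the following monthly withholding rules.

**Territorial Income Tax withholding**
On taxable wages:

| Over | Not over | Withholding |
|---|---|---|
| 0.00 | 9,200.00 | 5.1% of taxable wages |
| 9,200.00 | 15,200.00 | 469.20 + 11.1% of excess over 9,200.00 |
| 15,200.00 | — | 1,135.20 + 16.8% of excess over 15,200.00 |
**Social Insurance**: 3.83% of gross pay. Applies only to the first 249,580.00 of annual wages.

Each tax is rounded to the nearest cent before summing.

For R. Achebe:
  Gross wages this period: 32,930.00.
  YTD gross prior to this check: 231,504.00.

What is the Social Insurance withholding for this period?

692.31

Social Insurance: cap 249,580.00 − YTD 231,504.00 = 18,076.00 subject; 3.83% × 18,076.00 = 692.31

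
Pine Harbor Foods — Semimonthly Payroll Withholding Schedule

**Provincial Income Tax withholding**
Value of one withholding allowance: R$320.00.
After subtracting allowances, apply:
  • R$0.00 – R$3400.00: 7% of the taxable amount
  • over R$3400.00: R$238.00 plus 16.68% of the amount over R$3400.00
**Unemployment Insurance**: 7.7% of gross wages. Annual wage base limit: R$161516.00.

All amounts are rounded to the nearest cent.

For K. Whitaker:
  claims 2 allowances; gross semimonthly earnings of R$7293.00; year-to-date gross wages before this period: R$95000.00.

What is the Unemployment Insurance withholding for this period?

Unemployment Insurance: 7.7% × R$7293.00 = R$561.56

R$561.56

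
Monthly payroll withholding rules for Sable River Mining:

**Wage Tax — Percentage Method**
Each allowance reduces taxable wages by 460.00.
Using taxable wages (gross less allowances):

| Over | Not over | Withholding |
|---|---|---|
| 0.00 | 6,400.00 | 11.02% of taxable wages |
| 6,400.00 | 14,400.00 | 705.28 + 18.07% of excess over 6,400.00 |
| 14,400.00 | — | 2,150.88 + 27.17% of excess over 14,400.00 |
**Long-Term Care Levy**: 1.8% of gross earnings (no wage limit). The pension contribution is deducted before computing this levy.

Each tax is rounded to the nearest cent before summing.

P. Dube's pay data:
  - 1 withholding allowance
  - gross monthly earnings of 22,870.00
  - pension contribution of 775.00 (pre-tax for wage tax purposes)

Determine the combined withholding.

Wage Tax: taxable = 22,870.00 − 775.00 − 1×460.00 = 21,635.00
  2,150.88 + 27.17% × (21,635.00 − 14,400.00) = 2,150.88 + 27.17% × 7,235.00 = 4,116.63
Long-Term Care Levy: 1.8% × 22,095.00 = 397.71
Total: 4,116.63 + 397.71 = 4,514.34

4,514.34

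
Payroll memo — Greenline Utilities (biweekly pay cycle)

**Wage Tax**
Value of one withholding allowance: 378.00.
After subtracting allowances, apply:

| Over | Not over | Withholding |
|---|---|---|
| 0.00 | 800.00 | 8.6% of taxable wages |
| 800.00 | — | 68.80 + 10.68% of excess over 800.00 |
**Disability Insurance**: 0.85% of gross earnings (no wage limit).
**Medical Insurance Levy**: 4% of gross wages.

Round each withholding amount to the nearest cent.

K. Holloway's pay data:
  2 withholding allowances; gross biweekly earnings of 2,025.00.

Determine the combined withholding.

217.10

Wage Tax: taxable = 2,025.00 − 2×378.00 = 1,269.00
  68.80 + 10.68% × (1,269.00 − 800.00) = 68.80 + 10.68% × 469.00 = 118.89
Disability Insurance: 0.85% × 2,025.00 = 17.21
Medical Insurance Levy: 4% × 2,025.00 = 81.00
Total: 118.89 + 17.21 + 81.00 = 217.10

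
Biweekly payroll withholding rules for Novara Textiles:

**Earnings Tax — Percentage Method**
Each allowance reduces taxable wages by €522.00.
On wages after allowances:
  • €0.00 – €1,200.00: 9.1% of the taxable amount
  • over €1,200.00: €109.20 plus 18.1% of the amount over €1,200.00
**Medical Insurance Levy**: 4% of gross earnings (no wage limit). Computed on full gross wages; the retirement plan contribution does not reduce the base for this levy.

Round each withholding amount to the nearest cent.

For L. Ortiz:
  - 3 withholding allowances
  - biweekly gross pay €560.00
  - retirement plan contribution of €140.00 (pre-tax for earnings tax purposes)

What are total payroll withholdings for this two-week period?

Earnings Tax: taxable = €560.00 − €140.00 − 3×€522.00 = €-1,146.00
  Taxable ≤ 0 → €0.00
Medical Insurance Levy: 4% × €560.00 = €22.40
Total: €0.00 + €22.40 = €22.40

€22.40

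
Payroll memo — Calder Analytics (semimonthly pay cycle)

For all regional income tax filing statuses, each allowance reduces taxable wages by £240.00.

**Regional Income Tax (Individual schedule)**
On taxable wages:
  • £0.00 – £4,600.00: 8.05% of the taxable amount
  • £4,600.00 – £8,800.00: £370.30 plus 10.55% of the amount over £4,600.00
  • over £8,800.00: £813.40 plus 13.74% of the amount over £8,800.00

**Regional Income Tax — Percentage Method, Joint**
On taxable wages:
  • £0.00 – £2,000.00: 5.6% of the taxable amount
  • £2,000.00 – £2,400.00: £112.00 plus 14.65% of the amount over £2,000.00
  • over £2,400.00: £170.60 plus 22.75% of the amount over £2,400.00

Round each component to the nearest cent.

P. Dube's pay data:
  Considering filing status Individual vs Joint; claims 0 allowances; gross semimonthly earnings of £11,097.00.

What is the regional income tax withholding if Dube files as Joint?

£2,149.17

Regional Income Tax (Joint): taxable = £11,097.00
  £170.60 + 22.75% × (£11,097.00 − £2,400.00) = £170.60 + 22.75% × £8,697.00 = £2,149.17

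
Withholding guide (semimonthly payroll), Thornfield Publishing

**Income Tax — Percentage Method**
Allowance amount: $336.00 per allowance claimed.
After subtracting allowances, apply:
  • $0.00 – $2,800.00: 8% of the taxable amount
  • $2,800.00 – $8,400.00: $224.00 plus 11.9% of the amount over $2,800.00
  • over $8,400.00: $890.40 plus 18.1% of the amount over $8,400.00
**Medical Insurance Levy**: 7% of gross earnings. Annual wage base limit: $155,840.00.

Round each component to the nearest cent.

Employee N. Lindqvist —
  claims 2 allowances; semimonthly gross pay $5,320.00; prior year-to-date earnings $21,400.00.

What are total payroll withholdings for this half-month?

$816.31

Income Tax: taxable = $5,320.00 − 2×$336.00 = $4,648.00
  $224.00 + 11.9% × ($4,648.00 − $2,800.00) = $224.00 + 11.9% × $1,848.00 = $443.91
Medical Insurance Levy: 7% × $5,320.00 = $372.40
Total: $443.91 + $372.40 = $816.31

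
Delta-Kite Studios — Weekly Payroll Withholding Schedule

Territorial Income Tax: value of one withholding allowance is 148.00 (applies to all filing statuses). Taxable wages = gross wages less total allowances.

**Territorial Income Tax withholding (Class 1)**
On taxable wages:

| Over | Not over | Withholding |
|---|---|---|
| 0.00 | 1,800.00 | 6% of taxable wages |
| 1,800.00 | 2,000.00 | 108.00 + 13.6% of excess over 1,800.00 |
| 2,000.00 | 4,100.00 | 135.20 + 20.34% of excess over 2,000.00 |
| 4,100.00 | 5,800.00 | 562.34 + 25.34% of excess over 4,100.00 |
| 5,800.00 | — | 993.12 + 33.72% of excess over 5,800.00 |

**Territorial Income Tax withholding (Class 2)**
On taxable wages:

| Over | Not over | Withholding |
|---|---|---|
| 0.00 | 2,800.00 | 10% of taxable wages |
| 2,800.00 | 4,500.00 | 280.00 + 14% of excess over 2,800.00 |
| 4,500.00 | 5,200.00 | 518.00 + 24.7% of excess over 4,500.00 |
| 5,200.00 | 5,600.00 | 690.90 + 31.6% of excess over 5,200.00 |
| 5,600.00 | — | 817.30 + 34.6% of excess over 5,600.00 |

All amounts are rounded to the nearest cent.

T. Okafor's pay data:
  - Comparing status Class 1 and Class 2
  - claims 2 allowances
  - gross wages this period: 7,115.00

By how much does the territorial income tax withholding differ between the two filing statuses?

Territorial Income Tax (Class 1): taxable = 7,115.00 − 2×148.00 = 6,819.00
  993.12 + 33.72% × (6,819.00 − 5,800.00) = 993.12 + 33.72% × 1,019.00 = 1,336.73
Territorial Income Tax (Class 2): taxable = 7,115.00 − 2×148.00 = 6,819.00
  817.30 + 34.6% × (6,819.00 − 5,600.00) = 817.30 + 34.6% × 1,219.00 = 1,239.07
Difference: |1,336.73 − 1,239.07| = 97.66 (higher under Class 1)

97.66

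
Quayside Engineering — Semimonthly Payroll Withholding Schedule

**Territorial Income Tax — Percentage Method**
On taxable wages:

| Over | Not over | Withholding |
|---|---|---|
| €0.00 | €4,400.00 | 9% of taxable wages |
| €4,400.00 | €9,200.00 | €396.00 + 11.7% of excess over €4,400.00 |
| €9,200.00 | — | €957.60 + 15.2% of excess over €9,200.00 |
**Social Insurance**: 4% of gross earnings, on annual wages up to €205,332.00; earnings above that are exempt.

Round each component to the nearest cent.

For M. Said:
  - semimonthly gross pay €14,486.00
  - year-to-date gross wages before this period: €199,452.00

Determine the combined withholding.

€1,996.27

Territorial Income Tax: taxable = €14,486.00
  €957.60 + 15.2% × (€14,486.00 − €9,200.00) = €957.60 + 15.2% × €5,286.00 = €1,761.07
Social Insurance: cap €205,332.00 − YTD €199,452.00 = €5,880.00 subject; 4% × €5,880.00 = €235.20
Total: €1,761.07 + €235.20 = €1,996.27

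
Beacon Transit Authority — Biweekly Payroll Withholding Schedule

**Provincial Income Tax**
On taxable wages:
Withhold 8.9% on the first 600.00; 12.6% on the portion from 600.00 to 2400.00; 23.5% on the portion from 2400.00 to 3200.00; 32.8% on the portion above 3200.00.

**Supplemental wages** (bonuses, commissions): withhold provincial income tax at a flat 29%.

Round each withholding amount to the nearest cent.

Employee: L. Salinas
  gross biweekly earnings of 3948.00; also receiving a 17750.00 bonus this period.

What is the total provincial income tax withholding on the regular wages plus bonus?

Provincial Income Tax: taxable = 3948.00
  468.20 + 32.8% × (3948.00 − 3200.00) = 468.20 + 32.8% × 748.00 = 713.54
Supplemental (29% flat on bonus): 29% × 17750.00 = 5147.50
Total provincial income tax: 713.54 + 5147.50 = 5861.04

5861.04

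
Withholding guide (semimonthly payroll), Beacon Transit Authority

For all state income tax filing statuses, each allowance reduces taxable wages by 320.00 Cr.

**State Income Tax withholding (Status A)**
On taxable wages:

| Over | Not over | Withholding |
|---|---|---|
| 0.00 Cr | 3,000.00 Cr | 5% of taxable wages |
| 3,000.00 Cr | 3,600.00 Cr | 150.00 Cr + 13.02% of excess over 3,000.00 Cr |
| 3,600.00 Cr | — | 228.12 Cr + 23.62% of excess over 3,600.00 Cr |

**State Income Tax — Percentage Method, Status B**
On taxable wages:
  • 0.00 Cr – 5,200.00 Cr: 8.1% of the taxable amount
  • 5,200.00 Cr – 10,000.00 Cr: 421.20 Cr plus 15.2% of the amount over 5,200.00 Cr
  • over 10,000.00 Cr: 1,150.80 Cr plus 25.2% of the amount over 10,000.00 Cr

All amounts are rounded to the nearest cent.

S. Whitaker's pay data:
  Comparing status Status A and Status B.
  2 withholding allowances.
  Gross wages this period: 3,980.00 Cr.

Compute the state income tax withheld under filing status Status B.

State Income Tax (Status B): taxable = 3,980.00 Cr − 2×320.00 Cr = 3,340.00 Cr
  8.1% × 3,340.00 Cr = 270.54 Cr

270.54 Cr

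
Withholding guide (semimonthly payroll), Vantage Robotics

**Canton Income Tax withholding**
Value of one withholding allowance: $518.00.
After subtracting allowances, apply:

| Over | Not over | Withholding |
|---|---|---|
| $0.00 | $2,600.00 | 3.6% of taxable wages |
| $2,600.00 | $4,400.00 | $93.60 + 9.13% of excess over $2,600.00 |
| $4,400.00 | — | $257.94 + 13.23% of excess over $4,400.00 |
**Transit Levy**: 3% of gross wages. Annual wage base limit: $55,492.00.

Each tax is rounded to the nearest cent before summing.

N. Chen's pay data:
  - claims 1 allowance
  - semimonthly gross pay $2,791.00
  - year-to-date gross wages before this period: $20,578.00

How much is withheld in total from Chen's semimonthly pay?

Canton Income Tax: taxable = $2,791.00 − 1×$518.00 = $2,273.00
  3.6% × $2,273.00 = $81.83
Transit Levy: 3% × $2,791.00 = $83.73
Total: $81.83 + $83.73 = $165.56

$165.56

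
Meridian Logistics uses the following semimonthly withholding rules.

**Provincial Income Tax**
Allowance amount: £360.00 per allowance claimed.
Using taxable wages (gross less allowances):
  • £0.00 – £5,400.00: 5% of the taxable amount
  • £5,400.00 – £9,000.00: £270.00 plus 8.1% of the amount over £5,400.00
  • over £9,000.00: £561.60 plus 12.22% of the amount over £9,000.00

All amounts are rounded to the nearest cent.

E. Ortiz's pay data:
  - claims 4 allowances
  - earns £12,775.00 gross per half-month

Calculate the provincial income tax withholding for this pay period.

Provincial Income Tax: taxable = £12,775.00 − 4×£360.00 = £11,335.00
  £561.60 + 12.22% × (£11,335.00 − £9,000.00) = £561.60 + 12.22% × £2,335.00 = £846.94

£846.94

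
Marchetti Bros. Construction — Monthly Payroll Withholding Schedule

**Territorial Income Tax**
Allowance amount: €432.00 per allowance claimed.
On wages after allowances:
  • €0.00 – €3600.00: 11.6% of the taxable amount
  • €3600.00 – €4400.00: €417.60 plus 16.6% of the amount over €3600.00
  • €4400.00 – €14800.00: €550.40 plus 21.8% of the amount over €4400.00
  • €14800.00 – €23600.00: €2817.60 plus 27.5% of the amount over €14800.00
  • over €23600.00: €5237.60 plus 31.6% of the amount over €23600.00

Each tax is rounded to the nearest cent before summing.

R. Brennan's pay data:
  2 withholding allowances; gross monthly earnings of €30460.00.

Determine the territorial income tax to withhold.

€7132.34

Territorial Income Tax: taxable = €30460.00 − 2×€432.00 = €29596.00
  €5237.60 + 31.6% × (€29596.00 − €23600.00) = €5237.60 + 31.6% × €5996.00 = €7132.34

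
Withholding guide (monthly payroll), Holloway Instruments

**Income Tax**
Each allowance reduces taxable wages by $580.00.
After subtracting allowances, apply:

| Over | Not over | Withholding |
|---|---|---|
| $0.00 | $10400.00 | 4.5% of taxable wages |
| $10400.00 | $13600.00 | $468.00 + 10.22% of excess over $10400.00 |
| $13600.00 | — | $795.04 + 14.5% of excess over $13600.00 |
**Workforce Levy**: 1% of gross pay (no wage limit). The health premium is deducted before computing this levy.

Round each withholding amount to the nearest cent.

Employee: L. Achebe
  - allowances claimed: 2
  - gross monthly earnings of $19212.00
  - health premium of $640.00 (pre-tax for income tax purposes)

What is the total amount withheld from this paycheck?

Income Tax: taxable = $19212.00 − $640.00 − 2×$580.00 = $17412.00
  $795.04 + 14.5% × ($17412.00 − $13600.00) = $795.04 + 14.5% × $3812.00 = $1347.78
Workforce Levy: 1% × $18572.00 = $185.72
Total: $1347.78 + $185.72 = $1533.50

$1533.50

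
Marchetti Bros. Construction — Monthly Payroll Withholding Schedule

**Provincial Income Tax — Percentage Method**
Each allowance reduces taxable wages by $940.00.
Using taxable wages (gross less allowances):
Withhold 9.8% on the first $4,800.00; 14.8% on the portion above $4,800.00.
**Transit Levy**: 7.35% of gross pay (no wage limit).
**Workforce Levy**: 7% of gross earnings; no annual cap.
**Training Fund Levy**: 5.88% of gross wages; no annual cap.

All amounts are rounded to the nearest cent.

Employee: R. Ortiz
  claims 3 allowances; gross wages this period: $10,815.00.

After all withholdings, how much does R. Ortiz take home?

Provincial Income Tax: taxable = $10,815.00 − 3×$940.00 = $7,995.00
  $470.40 + 14.8% × ($7,995.00 − $4,800.00) = $470.40 + 14.8% × $3,195.00 = $943.26
Transit Levy: 7.35% × $10,815.00 = $794.90
Workforce Levy: 7% × $10,815.00 = $757.05
Training Fund Levy: 5.88% × $10,815.00 = $635.92
Total withheld: $943.26 + $794.90 + $757.05 + $635.92 = $3,131.13
Net pay: $10,815.00 − $3,131.13 = $7,683.87

$7,683.87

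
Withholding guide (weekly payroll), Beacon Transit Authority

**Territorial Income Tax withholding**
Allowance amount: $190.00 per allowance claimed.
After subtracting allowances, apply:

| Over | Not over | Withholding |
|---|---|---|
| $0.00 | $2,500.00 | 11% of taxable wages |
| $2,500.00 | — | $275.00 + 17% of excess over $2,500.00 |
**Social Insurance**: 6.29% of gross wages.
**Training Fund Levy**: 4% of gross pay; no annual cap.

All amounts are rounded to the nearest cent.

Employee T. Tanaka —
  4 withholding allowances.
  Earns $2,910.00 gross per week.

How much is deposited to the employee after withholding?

$2,374.06

Territorial Income Tax: taxable = $2,910.00 − 4×$190.00 = $2,150.00
  11% × $2,150.00 = $236.50
Social Insurance: 6.29% × $2,910.00 = $183.04
Training Fund Levy: 4% × $2,910.00 = $116.40
Total withheld: $236.50 + $183.04 + $116.40 = $535.94
Net pay: $2,910.00 − $535.94 = $2,374.06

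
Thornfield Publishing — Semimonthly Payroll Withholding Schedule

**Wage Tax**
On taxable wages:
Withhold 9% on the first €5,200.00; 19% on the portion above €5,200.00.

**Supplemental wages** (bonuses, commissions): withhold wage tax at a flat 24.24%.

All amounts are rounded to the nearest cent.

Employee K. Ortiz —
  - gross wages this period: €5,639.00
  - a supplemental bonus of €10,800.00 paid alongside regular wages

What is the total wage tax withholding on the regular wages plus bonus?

€3,169.33

Wage Tax: taxable = €5,639.00
  €468.00 + 19% × (€5,639.00 − €5,200.00) = €468.00 + 19% × €439.00 = €551.41
Supplemental (24.24% flat on bonus): 24.24% × €10,800.00 = €2,617.92
Total wage tax: €551.41 + €2,617.92 = €3,169.33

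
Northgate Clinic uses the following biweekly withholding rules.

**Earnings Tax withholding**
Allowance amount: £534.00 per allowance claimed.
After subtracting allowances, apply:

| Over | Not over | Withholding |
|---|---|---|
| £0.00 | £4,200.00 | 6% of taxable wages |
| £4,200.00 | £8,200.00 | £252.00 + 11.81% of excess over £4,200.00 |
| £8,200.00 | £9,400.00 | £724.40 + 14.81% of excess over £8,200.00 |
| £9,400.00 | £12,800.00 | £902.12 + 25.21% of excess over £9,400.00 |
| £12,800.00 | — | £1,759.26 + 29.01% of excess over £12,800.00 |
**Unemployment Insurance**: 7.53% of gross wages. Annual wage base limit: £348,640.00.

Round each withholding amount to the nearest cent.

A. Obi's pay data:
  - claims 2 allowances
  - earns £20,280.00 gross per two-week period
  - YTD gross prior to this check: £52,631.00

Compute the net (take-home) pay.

Earnings Tax: taxable = £20,280.00 − 2×£534.00 = £19,212.00
  £1,759.26 + 29.01% × (£19,212.00 − £12,800.00) = £1,759.26 + 29.01% × £6,412.00 = £3,619.38
Unemployment Insurance: 7.53% × £20,280.00 = £1,527.08
Total withheld: £3,619.38 + £1,527.08 = £5,146.46
Net pay: £20,280.00 − £5,146.46 = £15,133.54

£15,133.54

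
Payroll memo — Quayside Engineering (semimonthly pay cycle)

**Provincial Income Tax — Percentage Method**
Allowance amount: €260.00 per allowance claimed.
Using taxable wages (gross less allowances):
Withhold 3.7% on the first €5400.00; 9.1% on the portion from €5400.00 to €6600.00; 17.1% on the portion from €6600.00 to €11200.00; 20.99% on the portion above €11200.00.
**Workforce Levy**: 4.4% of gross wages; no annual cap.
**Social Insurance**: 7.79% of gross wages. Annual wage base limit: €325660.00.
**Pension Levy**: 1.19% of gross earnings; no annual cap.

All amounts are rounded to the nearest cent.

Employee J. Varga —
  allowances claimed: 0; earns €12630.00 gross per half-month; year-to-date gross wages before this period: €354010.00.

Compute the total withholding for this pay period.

€2101.78

Provincial Income Tax: taxable = €12630.00
  €1095.60 + 20.99% × (€12630.00 − €11200.00) = €1095.60 + 20.99% × €1430.00 = €1395.76
Workforce Levy: 4.4% × €12630.00 = €555.72
Social Insurance: YTD €354010.00 ≥ cap €325660.00 → €0.00
Pension Levy: 1.19% × €12630.00 = €150.30
Total: €1395.76 + €555.72 + €0.00 + €150.30 = €2101.78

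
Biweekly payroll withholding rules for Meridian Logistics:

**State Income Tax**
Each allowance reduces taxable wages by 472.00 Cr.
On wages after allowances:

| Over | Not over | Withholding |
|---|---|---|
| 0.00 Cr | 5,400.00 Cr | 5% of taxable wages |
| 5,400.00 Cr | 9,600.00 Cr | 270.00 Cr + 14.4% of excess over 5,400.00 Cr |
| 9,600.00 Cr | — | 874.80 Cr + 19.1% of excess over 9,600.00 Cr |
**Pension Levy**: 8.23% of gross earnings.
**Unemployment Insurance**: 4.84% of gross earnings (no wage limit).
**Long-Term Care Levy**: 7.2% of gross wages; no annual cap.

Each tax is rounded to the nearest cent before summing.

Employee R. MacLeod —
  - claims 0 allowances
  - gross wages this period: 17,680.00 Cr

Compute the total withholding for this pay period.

State Income Tax: taxable = 17,680.00 Cr
  874.80 Cr + 19.1% × (17,680.00 Cr − 9,600.00 Cr) = 874.80 Cr + 19.1% × 8,080.00 Cr = 2,418.08 Cr
Pension Levy: 8.23% × 17,680.00 Cr = 1,455.06 Cr
Unemployment Insurance: 4.84% × 17,680.00 Cr = 855.71 Cr
Long-Term Care Levy: 7.2% × 17,680.00 Cr = 1,272.96 Cr
Total: 2,418.08 Cr + 1,455.06 Cr + 855.71 Cr + 1,272.96 Cr = 6,001.81 Cr

6,001.81 Cr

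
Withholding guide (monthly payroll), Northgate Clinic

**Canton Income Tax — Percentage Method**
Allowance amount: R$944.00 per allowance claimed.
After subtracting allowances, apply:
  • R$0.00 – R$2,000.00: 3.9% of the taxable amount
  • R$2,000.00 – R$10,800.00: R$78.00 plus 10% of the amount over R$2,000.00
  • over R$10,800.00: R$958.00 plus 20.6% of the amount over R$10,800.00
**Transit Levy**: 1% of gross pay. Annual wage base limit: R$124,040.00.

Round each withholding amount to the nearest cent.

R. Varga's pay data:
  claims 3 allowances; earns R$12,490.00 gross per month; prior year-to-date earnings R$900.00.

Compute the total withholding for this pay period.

R$968.70

Canton Income Tax: taxable = R$12,490.00 − 3×R$944.00 = R$9,658.00
  R$78.00 + 10% × (R$9,658.00 − R$2,000.00) = R$78.00 + 10% × R$7,658.00 = R$843.80
Transit Levy: 1% × R$12,490.00 = R$124.90
Total: R$843.80 + R$124.90 = R$968.70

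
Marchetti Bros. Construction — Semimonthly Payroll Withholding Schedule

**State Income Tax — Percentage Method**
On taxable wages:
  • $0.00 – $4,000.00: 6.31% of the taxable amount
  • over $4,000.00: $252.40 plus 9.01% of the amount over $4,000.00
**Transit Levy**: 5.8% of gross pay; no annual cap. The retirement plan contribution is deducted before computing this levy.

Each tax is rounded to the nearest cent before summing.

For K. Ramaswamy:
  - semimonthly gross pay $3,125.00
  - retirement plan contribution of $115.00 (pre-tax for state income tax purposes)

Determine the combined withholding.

$364.51

State Income Tax: taxable = $3,125.00 − $115.00 = $3,010.00
  6.31% × $3,010.00 = $189.93
Transit Levy: 5.8% × $3,010.00 = $174.58
Total: $189.93 + $174.58 = $364.51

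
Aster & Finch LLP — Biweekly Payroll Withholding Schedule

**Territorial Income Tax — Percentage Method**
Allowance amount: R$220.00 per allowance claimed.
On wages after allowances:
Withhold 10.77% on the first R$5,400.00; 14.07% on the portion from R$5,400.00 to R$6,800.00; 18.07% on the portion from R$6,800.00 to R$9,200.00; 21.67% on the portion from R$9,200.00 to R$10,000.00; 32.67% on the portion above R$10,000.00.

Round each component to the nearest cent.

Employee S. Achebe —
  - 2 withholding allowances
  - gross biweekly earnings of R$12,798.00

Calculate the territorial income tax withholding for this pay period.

Territorial Income Tax: taxable = R$12,798.00 − 2×R$220.00 = R$12,358.00
  R$1,385.60 + 32.67% × (R$12,358.00 − R$10,000.00) = R$1,385.60 + 32.67% × R$2,358.00 = R$2,155.96

R$2,155.96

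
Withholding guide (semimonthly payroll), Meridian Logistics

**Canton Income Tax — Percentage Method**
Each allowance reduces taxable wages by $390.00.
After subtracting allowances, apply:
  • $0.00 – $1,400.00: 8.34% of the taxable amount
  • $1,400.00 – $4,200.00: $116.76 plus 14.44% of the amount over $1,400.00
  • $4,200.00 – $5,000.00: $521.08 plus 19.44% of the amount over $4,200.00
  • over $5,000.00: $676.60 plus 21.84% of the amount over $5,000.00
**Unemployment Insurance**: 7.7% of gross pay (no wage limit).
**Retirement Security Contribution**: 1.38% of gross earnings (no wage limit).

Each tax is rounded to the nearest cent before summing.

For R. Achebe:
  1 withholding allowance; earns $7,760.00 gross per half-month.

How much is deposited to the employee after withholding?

$5,861.18

Canton Income Tax: taxable = $7,760.00 − 1×$390.00 = $7,370.00
  $676.60 + 21.84% × ($7,370.00 − $5,000.00) = $676.60 + 21.84% × $2,370.00 = $1,194.21
Unemployment Insurance: 7.7% × $7,760.00 = $597.52
Retirement Security Contribution: 1.38% × $7,760.00 = $107.09
Total withheld: $1,194.21 + $597.52 + $107.09 = $1,898.82
Net pay: $7,760.00 − $1,898.82 = $5,861.18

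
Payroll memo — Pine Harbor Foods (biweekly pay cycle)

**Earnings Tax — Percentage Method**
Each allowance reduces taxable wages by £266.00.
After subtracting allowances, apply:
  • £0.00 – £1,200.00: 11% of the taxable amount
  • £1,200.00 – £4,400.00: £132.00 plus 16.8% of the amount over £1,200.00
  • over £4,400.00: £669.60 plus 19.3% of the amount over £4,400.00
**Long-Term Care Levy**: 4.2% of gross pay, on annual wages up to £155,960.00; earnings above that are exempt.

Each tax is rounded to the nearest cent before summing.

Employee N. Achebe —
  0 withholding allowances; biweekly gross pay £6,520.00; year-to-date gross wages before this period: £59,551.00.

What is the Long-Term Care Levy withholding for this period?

£273.84

Long-Term Care Levy: 4.2% × £6,520.00 = £273.84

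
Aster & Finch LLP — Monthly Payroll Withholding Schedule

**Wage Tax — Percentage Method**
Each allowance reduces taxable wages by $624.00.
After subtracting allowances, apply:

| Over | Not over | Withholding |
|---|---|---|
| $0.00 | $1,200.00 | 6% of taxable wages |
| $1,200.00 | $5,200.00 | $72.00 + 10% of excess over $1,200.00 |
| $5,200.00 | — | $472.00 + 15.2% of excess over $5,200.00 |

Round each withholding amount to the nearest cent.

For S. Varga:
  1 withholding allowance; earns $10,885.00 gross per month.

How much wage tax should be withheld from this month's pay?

$1,241.27

Wage Tax: taxable = $10,885.00 − 1×$624.00 = $10,261.00
  $472.00 + 15.2% × ($10,261.00 − $5,200.00) = $472.00 + 15.2% × $5,061.00 = $1,241.27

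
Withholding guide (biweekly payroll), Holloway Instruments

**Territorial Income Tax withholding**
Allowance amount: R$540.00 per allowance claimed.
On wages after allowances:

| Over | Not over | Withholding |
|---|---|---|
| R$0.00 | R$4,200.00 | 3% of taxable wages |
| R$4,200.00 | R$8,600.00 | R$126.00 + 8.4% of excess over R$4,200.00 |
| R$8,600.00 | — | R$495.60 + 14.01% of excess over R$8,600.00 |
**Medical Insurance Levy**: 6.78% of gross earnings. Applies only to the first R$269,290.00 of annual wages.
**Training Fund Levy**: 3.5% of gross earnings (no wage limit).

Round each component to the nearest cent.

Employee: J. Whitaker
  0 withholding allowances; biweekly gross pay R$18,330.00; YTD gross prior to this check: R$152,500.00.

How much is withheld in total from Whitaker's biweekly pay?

R$3,743.09

Territorial Income Tax: taxable = R$18,330.00
  R$495.60 + 14.01% × (R$18,330.00 − R$8,600.00) = R$495.60 + 14.01% × R$9,730.00 = R$1,858.77
Medical Insurance Levy: 6.78% × R$18,330.00 = R$1,242.77
Training Fund Levy: 3.5% × R$18,330.00 = R$641.55
Total: R$1,858.77 + R$1,242.77 + R$641.55 = R$3,743.09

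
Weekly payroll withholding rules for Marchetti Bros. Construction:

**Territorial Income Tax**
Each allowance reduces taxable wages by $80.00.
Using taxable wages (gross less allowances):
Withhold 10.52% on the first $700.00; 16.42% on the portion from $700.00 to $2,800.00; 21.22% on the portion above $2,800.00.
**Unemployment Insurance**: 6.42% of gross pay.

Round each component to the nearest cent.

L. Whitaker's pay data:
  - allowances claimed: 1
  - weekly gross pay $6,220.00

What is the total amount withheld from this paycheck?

$1,526.53

Territorial Income Tax: taxable = $6,220.00 − 1×$80.00 = $6,140.00
  $418.46 + 21.22% × ($6,140.00 − $2,800.00) = $418.46 + 21.22% × $3,340.00 = $1,127.21
Unemployment Insurance: 6.42% × $6,220.00 = $399.32
Total: $1,127.21 + $399.32 = $1,526.53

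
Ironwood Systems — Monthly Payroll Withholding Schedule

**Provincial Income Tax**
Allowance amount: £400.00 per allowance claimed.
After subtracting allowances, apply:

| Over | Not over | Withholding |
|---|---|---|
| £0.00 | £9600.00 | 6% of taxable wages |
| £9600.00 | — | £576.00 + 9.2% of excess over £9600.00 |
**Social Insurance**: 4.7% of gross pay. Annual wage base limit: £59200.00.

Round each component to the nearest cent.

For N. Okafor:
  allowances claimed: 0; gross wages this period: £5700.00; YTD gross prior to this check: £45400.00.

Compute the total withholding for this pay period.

£609.90

Provincial Income Tax: taxable = £5700.00
  6% × £5700.00 = £342.00
Social Insurance: 4.7% × £5700.00 = £267.90
Total: £342.00 + £267.90 = £609.90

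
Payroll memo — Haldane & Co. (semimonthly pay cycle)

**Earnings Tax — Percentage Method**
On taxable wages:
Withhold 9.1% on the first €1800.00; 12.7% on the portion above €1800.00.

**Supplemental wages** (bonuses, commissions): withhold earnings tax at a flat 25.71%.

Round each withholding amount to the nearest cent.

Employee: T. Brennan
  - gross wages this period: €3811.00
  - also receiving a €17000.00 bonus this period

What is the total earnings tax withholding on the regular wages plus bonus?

Earnings Tax: taxable = €3811.00
  €163.80 + 12.7% × (€3811.00 − €1800.00) = €163.80 + 12.7% × €2011.00 = €419.20
Supplemental (25.71% flat on bonus): 25.71% × €17000.00 = €4370.70
Total earnings tax: €419.20 + €4370.70 = €4789.90

€4789.90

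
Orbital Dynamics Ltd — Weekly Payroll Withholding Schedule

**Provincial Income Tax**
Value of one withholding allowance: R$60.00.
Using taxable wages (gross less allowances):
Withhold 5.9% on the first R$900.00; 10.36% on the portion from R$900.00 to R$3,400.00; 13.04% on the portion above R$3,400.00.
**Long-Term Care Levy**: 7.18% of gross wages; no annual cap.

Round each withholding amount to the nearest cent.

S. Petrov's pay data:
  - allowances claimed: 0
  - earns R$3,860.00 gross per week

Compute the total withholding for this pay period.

R$649.23

Provincial Income Tax: taxable = R$3,860.00
  R$312.10 + 13.04% × (R$3,860.00 − R$3,400.00) = R$312.10 + 13.04% × R$460.00 = R$372.08
Long-Term Care Levy: 7.18% × R$3,860.00 = R$277.15
Total: R$372.08 + R$277.15 = R$649.23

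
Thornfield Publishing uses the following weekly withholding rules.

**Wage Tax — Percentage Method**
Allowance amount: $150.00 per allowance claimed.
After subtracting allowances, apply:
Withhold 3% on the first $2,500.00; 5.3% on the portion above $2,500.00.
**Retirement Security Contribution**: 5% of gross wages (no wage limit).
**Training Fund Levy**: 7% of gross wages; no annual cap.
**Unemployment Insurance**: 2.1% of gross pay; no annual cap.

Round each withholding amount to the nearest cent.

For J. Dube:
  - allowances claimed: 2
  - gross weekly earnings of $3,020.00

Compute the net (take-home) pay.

$2,507.52

Wage Tax: taxable = $3,020.00 − 2×$150.00 = $2,720.00
  $75.00 + 5.3% × ($2,720.00 − $2,500.00) = $75.00 + 5.3% × $220.00 = $86.66
Retirement Security Contribution: 5% × $3,020.00 = $151.00
Training Fund Levy: 7% × $3,020.00 = $211.40
Unemployment Insurance: 2.1% × $3,020.00 = $63.42
Total withheld: $86.66 + $151.00 + $211.40 + $63.42 = $512.48
Net pay: $3,020.00 − $512.48 = $2,507.52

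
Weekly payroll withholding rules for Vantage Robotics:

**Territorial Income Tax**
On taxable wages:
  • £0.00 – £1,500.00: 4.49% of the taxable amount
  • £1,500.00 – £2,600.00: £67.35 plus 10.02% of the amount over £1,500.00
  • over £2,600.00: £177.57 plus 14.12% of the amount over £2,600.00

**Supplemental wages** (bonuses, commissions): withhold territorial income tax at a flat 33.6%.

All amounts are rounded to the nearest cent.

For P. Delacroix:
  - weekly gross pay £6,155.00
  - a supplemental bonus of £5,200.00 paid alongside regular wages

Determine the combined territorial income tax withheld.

Territorial Income Tax: taxable = £6,155.00
  £177.57 + 14.12% × (£6,155.00 − £2,600.00) = £177.57 + 14.12% × £3,555.00 = £679.54
Supplemental (33.6% flat on bonus): 33.6% × £5,200.00 = £1,747.20
Total territorial income tax: £679.54 + £1,747.20 = £2,426.74

£2,426.74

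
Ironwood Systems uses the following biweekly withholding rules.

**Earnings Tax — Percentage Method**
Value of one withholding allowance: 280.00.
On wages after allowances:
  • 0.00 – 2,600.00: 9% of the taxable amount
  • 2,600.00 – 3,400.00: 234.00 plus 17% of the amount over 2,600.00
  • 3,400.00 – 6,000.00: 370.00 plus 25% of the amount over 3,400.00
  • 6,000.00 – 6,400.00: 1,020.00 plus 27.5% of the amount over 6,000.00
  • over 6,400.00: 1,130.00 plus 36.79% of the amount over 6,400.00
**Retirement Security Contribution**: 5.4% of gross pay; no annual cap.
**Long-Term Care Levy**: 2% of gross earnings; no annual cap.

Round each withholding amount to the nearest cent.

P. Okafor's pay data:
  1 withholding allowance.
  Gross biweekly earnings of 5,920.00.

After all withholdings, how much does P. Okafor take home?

4,551.92

Earnings Tax: taxable = 5,920.00 − 1×280.00 = 5,640.00
  370.00 + 25% × (5,640.00 − 3,400.00) = 370.00 + 25% × 2,240.00 = 930.00
Retirement Security Contribution: 5.4% × 5,920.00 = 319.68
Long-Term Care Levy: 2% × 5,920.00 = 118.40
Total withheld: 930.00 + 319.68 + 118.40 = 1,368.08
Net pay: 5,920.00 − 1,368.08 = 4,551.92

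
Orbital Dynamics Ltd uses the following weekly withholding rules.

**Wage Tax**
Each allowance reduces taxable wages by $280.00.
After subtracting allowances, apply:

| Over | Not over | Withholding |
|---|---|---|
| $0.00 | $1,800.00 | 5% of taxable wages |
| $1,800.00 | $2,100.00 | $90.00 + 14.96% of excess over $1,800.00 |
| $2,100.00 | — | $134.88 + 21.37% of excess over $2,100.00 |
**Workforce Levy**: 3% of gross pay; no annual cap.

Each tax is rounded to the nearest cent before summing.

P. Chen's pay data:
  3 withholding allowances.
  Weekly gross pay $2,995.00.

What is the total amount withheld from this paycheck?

$236.48

Wage Tax: taxable = $2,995.00 − 3×$280.00 = $2,155.00
  $134.88 + 21.37% × ($2,155.00 − $2,100.00) = $134.88 + 21.37% × $55.00 = $146.63
Workforce Levy: 3% × $2,995.00 = $89.85
Total: $146.63 + $89.85 = $236.48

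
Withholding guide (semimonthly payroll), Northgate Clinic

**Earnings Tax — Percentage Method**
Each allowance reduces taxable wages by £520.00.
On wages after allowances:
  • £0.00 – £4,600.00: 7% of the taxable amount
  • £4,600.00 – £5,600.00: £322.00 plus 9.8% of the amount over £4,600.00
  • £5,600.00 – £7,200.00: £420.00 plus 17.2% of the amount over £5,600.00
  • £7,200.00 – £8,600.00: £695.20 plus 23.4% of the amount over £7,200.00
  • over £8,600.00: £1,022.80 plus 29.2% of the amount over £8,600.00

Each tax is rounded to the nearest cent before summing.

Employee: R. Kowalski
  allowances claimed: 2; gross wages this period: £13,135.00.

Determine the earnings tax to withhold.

£2,043.34

Earnings Tax: taxable = £13,135.00 − 2×£520.00 = £12,095.00
  £1,022.80 + 29.2% × (£12,095.00 − £8,600.00) = £1,022.80 + 29.2% × £3,495.00 = £2,043.34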